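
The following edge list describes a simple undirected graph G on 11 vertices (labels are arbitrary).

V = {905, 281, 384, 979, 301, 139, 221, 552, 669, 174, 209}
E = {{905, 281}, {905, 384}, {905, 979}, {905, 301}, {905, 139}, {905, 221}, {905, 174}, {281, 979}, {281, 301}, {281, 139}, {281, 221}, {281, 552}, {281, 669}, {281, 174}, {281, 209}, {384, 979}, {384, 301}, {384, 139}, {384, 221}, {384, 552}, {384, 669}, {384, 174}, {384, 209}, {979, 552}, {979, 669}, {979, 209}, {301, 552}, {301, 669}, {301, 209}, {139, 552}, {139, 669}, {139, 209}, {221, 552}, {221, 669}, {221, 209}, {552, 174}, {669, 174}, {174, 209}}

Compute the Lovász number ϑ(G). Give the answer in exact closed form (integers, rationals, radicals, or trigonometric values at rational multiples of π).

deg(174) = 6; N(174) = {905, 281, 384, 552, 669, 209}.
Vertex 281 has 9 neighbors: 905, 979, 301, 139, 221, 552, 669, 174, 209.
N(979) = {905, 281, 384, 552, 669, 209}, |N(979)| = 6.
deg(552) = 7; N(552) = {281, 384, 979, 301, 139, 221, 174}.
3 parts of sizes [5, 4, 2]; α(G) = 5 = ϑ (perfect).
≈ 5.00000000 (to 8 d.p.).
5 ≤ 5 ≤ 5: collapsed.

5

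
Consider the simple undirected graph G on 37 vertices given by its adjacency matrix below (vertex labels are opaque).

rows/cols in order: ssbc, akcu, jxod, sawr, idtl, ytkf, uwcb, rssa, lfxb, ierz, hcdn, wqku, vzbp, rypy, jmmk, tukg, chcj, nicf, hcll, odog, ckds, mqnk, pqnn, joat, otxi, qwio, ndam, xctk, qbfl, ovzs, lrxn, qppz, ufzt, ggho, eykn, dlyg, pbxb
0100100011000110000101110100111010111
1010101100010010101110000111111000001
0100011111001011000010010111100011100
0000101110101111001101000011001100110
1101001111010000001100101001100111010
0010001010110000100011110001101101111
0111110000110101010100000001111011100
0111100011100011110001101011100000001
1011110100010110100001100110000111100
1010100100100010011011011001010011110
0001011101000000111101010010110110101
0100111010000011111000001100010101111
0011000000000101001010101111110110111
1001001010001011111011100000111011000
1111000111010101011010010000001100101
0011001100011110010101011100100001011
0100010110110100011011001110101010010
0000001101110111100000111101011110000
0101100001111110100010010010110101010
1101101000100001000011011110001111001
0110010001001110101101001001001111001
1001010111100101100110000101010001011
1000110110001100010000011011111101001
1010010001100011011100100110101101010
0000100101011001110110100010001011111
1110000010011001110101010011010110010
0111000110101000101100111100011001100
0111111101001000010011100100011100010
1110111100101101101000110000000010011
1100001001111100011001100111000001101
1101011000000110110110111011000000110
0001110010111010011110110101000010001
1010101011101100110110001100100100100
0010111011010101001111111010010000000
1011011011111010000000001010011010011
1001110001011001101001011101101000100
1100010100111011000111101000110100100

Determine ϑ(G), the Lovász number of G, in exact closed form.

N(eykn) = {ssbc, jxod, sawr, ytkf, uwcb, lfxb, ierz, hcdn, wqku, vzbp, jmmk, otxi, ndam, ovzs, lrxn, ufzt, dlyg, pbxb}, |N(eykn)| = 18.
Vertex pqnn has 18 neighbors: ssbc, idtl, ytkf, rssa, lfxb, vzbp, rypy, nicf, joat, otxi, ndam, xctk, qbfl, ovzs, lrxn, qppz, ggho, pbxb.
Vertex uwcb has 18 neighbors: akcu, jxod, sawr, idtl, ytkf, hcdn, wqku, rypy, tukg, nicf, odog, xctk, qbfl, ovzs, lrxn, ufzt, ggho, eykn.
deg(sawr) = 18; N(sawr) = {idtl, uwcb, rssa, lfxb, hcdn, vzbp, rypy, jmmk, tukg, hcll, odog, mqnk, ndam, xctk, lrxn, qppz, eykn, dlyg}.
deg(v) = 18 for all v (|V|=37); strongly regular (37,18,8,9).
spec(A) ≈ [18.0, 2.541, -3.541] (distinct, 3 d.p.).
−37·(-sqrt(37)/2 - 1/2) / ((18)−(-sqrt(37)/2 - 1/2)) = sqrt(37) = ϑ(G).
≈ 6.0827625 (to 7 d.p.).

sqrt(37)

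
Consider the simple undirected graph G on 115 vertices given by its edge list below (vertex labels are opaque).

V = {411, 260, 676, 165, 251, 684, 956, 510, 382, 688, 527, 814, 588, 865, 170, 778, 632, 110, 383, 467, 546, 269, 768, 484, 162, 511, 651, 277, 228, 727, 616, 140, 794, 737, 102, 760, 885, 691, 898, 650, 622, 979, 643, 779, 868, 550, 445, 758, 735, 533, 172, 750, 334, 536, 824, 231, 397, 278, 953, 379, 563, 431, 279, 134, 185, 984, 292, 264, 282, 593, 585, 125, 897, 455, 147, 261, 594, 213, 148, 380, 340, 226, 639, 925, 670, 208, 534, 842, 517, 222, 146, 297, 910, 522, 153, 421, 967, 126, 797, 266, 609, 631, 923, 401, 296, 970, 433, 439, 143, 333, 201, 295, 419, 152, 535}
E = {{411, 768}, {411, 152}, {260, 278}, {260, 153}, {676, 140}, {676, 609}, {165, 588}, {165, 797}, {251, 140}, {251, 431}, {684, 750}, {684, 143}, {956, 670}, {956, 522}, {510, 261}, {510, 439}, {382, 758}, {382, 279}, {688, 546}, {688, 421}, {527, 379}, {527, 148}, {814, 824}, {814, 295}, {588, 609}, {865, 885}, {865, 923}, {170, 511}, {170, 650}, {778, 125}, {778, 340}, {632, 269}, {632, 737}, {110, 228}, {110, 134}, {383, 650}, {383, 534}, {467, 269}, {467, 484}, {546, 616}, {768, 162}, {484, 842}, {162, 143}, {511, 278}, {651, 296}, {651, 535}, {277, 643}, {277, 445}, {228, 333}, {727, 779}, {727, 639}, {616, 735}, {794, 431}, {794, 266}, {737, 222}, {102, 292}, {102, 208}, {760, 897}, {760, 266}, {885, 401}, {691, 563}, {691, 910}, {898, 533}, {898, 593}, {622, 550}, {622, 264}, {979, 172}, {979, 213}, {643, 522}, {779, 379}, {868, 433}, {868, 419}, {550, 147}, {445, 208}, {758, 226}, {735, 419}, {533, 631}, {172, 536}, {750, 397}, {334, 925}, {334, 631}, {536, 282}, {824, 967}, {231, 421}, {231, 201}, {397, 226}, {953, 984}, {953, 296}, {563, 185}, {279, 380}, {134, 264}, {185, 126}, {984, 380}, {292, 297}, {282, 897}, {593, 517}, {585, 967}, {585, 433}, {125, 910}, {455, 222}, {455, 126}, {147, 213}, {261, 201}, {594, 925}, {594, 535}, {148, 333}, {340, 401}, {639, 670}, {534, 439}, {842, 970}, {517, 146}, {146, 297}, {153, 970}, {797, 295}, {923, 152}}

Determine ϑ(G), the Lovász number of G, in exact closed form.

115*cos(pi/115)/(cos(pi/115) + 1)

N(979) = {172, 213}, |N(979)| = 2.
Vertex 639 has 2 neighbors: 727, 670.
Vertex 956 has 2 neighbors: 670, 522.
deg(231) = 2; N(231) = {421, 201}.
115-vertex 2-regular graph: a single 115-cycle (edge-transitive).
The 58 distinct eigenvalues: [2.0, 1.997, 1.988, 1.973, 1.952, 1.926, 1.893, 1.856, 1.812, 1.763, 1.709, 1.65, 1.585, 1.516, 1.443, 1.365, 1.283, 1.198, 1.108, 1.016, 0.92, 0.822, 0.721, 0.618, 0.513, 0.407, 0.299, 0.191, 0.082, -0.027, -0.136, -0.245, -0.353, -0.46, -0.566, -0.67, -0.772, -0.871, -0.968, -1.062, -1.153, -1.241, -1.325, -1.405, -1.48, -1.551, -1.618, -1.68, -1.737, -1.788, -1.834, -1.875, -1.91, -1.94, -1.964, -1.981, -1.993, -1.999].
−115·(-2*cos(pi/115)) / ((2)−(-2*cos(pi/115))) = 115*cos(pi/115)/(cos(pi/115) + 1) = ϑ(G).
ϑ(G) ≈ 57.48927083.
α=57, χ(Ḡ)=58; ϑ=115*cos(pi/115)/(cos(pi/115) + 1) lies between (both strict).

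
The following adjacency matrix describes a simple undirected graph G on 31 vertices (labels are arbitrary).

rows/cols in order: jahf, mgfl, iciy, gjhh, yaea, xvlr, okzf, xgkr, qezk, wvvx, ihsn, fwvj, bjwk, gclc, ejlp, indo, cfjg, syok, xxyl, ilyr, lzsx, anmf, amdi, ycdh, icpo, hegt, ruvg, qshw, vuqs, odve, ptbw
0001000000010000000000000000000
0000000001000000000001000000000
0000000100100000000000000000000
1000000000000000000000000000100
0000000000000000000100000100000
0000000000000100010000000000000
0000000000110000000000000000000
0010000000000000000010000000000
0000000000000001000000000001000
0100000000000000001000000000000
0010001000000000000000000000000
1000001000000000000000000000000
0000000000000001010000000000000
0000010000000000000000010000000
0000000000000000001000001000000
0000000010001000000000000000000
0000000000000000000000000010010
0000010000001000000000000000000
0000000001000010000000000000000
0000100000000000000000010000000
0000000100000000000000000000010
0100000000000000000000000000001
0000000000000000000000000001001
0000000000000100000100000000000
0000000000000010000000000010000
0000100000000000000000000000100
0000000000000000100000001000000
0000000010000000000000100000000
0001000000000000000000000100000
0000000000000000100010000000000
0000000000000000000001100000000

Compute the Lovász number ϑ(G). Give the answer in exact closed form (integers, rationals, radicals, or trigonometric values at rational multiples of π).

N(syok) = {xvlr, bjwk}, |N(syok)| = 2.
deg(gjhh) = 2; N(gjhh) = {jahf, vuqs}.
N(gclc) = {xvlr, ycdh}, |N(gclc)| = 2.
deg(okzf) = 2; N(okzf) = {ihsn, fwvj}.
G on 31 vertices is 2-regular; a single 31-cycle (edge-transitive).
Distinct eigenvalues (to 3 d.p.): [2.0, 1.959, 1.838, 1.642, 1.378, 1.058, 0.695, 0.303, -0.101, -0.501, -0.881, -1.224, -1.518, -1.749, -1.908, -1.99].
−31·(-2*cos(pi/31)) / ((2)−(-2*cos(pi/31))) = 31*cos(pi/31)/(cos(pi/31) + 1) = ϑ(G).
ϑ(G) ≈ 15.460135.
α=15, χ(Ḡ)=16; ϑ=31*cos(pi/31)/(cos(pi/31) + 1) lies between (both strict).

31*cos(pi/31)/(cos(pi/31) + 1)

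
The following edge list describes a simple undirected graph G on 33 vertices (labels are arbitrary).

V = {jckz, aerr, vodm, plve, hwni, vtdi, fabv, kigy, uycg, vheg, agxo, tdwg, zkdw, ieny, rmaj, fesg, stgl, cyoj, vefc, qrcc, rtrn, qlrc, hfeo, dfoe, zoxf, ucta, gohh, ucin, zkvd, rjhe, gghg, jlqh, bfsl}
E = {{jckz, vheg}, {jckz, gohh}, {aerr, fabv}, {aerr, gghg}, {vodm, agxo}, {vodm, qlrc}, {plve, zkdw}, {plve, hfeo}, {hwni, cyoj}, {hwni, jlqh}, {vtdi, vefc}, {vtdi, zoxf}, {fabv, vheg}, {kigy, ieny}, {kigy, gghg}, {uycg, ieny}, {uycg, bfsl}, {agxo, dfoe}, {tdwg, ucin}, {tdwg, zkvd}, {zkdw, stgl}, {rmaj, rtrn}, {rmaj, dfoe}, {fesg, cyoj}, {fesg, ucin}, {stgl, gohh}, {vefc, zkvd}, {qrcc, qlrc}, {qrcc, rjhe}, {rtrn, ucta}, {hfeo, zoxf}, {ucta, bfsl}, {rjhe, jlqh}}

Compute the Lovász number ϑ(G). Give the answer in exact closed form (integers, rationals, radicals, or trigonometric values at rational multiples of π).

33*cos(pi/33)/(cos(pi/33) + 1)

deg(gohh) = 2; N(gohh) = {jckz, stgl}.
N(vefc) = {vtdi, zkvd}, |N(vefc)| = 2.
deg(rjhe) = 2; N(rjhe) = {qrcc, jlqh}.
N(zkvd) = {tdwg, vefc}, |N(zkvd)| = 2.
2-regular, N=33; the odd cycle C_{33}.
Distinct eigenvalues (to 6 d.p.): [2.0, 1.963857, 1.856736, 1.682507, 1.447468, 1.160114, 0.83083, 0.471518, 0.095164, -0.28463, -0.654136, -1.0, -1.309721, -1.572106, -1.777671, -1.918986, -1.990944].
ϑ = −N·λ_min/(λ_max−λ_min) = −33·(-2*cos(pi/33))/(2−(-2*cos(pi/33))) = 33*cos(pi/33)/(cos(pi/33) + 1).
Numerically 16.46255859.
Sandwich: α(G)=16 ≤ ϑ(G)=33*cos(pi/33)/(cos(pi/33) + 1) ≤ χ(Ḡ)=17 (both strict).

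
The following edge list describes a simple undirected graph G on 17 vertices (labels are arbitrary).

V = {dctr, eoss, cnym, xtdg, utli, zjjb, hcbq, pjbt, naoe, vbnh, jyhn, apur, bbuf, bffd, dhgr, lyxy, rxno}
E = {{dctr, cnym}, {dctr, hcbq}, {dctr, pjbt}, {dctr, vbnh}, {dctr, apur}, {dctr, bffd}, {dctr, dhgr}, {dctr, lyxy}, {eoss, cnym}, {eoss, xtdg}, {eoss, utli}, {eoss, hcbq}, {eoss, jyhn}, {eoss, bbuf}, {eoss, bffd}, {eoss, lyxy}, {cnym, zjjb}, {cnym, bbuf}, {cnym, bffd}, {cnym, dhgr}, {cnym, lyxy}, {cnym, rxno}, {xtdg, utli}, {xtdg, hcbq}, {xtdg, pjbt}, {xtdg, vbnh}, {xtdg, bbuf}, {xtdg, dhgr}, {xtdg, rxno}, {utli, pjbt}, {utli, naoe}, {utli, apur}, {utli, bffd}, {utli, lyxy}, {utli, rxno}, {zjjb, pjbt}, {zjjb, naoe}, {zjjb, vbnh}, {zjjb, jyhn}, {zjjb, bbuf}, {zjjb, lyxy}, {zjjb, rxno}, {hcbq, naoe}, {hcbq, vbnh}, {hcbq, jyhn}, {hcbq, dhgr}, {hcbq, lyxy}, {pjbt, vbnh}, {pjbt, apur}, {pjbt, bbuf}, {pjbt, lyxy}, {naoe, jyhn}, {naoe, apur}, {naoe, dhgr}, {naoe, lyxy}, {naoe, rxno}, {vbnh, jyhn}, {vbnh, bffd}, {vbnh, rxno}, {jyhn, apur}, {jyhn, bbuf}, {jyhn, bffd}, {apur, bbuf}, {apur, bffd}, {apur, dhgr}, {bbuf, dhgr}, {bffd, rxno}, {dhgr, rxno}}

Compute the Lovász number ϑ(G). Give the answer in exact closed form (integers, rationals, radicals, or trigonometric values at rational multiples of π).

sqrt(17)

deg(rxno) = 8; N(rxno) = {cnym, xtdg, utli, zjjb, naoe, vbnh, bffd, dhgr}.
deg(hcbq) = 8; N(hcbq) = {dctr, eoss, xtdg, naoe, vbnh, jyhn, dhgr, lyxy}.
Vertex cnym has 8 neighbors: dctr, eoss, zjjb, bbuf, bffd, dhgr, lyxy, rxno.
Vertex dctr has 8 neighbors: cnym, hcbq, pjbt, vbnh, apur, bffd, dhgr, lyxy.
Every vertex has degree 8 (N=17); SR(17,8,3,4) — a Paley graph.
The 3 distinct eigenvalues: [8.0, 1.5616, -2.5616].
Lovász (edge-transitive): ϑ = −17·(-sqrt(17)/2 - 1/2)/((8)−(-sqrt(17)/2 - 1/2)) = sqrt(17).
Numerically 4.1231056.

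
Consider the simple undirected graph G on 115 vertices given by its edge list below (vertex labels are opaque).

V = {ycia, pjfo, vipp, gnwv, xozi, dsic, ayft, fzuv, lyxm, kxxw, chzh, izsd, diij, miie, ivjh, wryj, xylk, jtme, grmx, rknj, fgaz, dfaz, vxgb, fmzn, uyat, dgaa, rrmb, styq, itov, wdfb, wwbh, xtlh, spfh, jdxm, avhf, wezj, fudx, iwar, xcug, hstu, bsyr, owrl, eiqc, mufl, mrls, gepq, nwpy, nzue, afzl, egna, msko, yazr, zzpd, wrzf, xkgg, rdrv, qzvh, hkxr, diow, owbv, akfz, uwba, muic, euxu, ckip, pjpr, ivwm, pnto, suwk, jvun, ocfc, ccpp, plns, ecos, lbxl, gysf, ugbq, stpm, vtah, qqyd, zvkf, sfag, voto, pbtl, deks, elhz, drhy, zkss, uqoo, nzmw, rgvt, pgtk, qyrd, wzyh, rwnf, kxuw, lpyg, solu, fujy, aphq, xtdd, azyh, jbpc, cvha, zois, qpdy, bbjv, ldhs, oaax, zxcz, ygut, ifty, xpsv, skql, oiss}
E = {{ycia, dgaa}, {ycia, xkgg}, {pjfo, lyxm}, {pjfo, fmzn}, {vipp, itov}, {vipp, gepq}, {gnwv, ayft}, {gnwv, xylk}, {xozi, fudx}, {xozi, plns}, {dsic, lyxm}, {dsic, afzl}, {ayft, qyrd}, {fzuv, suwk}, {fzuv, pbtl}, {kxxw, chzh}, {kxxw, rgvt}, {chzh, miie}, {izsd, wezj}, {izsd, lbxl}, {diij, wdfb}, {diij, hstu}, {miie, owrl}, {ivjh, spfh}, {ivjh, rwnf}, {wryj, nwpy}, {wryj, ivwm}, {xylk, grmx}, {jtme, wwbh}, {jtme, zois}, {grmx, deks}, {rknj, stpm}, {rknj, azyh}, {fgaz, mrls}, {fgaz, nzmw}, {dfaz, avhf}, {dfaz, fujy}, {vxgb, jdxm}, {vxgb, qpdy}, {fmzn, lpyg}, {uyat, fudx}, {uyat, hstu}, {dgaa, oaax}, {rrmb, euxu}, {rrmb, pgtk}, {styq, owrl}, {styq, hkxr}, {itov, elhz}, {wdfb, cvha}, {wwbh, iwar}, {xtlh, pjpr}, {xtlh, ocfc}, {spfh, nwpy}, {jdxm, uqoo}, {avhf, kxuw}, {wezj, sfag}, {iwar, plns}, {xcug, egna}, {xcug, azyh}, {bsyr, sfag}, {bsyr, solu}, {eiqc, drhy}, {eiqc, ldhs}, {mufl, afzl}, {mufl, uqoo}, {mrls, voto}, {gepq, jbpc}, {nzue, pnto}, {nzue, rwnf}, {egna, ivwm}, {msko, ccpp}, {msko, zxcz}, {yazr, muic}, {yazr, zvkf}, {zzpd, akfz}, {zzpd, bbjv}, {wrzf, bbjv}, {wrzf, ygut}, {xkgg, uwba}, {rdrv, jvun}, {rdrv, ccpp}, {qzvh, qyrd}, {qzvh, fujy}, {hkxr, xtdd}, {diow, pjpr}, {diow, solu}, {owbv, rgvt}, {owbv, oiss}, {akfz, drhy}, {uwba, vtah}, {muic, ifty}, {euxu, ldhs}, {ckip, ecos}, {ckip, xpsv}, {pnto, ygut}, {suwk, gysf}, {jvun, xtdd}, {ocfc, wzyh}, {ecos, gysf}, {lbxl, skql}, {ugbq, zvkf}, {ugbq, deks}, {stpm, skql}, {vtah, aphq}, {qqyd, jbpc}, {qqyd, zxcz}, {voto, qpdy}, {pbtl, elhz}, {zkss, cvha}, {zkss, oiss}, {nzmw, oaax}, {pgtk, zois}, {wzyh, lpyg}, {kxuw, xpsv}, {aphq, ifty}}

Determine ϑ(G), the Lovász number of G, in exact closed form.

N(iwar) = {wwbh, plns}, |N(iwar)| = 2.
deg(jdxm) = 2; N(jdxm) = {vxgb, uqoo}.
N(rknj) = {stpm, azyh}, |N(rknj)| = 2.
N(dsic) = {lyxm, afzl}, |N(dsic)| = 2.
2-regular, N=115; the odd cycle C_{115}.
spec(A) ≈ [2.0, 1.997016, 1.988071, 1.973194, 1.952428, 1.925835, 1.893494, 1.855503, 1.811974, 1.763037, 1.708839, 1.649541, 1.58532, 1.516368, 1.44289, 1.365106, 1.283249, 1.197561, 1.1083, 1.01573, 0.92013, 0.821784, 0.720985, 0.618034, 0.513239, 0.406912, 0.299371, 0.190936, 0.081932, -0.027317, -0.136485, -0.245245, -0.353273, -0.460247, -0.565848, -0.669759, -0.771672, -0.871282, -0.968292, -1.062411, -1.153361, -1.240868, -1.324672, -1.404522, -1.480181, -1.551423, -1.618034, -1.679817, -1.736586, -1.788173, -1.834423, -1.875198, -1.910377, -1.939855, -1.963543, -1.981372, -1.993287, -1.999254] (distinct, 6 d.p.).
With N=115: ϑ(G) = 115·(-(-1)*2*cos(pi/115))/(2−(-2*cos(pi/115))) = 115*cos(pi/115)/(cos(pi/115) + 1).
= 57.48927083… (decimal).
Lovász sandwich 57 ≤ 115*cos(pi/115)/(cos(pi/115) + 1) ≤ 58: both strict.

115*cos(pi/115)/(cos(pi/115) + 1)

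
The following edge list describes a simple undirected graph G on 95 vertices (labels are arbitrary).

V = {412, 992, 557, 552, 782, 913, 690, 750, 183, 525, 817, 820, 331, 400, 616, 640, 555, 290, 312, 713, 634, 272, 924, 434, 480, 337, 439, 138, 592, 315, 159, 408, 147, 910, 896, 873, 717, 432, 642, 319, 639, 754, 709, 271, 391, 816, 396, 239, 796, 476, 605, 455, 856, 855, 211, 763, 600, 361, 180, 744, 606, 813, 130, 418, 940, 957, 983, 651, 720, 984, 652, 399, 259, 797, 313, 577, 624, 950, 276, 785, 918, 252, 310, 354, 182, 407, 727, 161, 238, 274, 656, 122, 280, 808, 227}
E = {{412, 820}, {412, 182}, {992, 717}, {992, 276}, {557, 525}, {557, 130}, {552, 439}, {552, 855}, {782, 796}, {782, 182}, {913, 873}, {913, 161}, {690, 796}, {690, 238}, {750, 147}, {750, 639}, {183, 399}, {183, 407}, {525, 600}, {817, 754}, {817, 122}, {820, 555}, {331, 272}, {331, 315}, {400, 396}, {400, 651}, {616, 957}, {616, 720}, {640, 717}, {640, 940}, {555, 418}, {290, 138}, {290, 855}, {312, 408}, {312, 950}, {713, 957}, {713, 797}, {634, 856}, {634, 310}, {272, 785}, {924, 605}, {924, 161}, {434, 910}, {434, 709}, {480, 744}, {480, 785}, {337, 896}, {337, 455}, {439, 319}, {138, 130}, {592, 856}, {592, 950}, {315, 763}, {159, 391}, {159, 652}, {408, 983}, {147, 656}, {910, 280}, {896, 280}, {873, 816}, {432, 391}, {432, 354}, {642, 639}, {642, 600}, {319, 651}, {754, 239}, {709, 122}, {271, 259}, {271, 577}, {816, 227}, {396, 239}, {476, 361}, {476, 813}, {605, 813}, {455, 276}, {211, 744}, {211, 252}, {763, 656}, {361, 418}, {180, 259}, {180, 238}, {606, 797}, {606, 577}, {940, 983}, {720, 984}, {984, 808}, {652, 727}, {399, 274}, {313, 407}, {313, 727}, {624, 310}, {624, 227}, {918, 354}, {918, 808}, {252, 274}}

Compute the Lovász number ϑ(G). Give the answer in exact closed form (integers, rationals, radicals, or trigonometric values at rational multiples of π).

95*cos(pi/95)/(cos(pi/95) + 1)

Vertex 439 has 2 neighbors: 552, 319.
N(782) = {796, 182}, |N(782)| = 2.
N(940) = {640, 983}, |N(940)| = 2.
N(272) = {331, 785}, |N(272)| = 2.
Regular of degree 2 on 95 vertices: a single 95-cycle (edge-transitive).
A has 48 distinct eigenvalues ≈ [2.0, 1.99563, 1.98253, 1.96076, 1.93042, 1.89163, 1.84458, 1.78946, 1.72651, 1.65602, 1.57828, 1.49364, 1.40247, 1.30517, 1.20216, 1.0939, 0.98085, 0.86351, 0.74239, 0.61803, 0.49097, 0.36176, 0.23097, 0.09917, -0.03307, -0.16516, -0.29653, -0.4266, -0.55481, -0.68059, -0.80339, -0.92268, -1.03794, -1.14866, -1.25435, -1.35456, -1.44885, -1.5368, -1.61803, -1.69219, -1.75895, -1.81801, -1.86913, -1.91207, -1.94665, -1.97272, -1.99017, -1.99891].
ϑ = −N·λ_min/(λ_max−λ_min) = −95·(-2*cos(pi/95))/(2−(-2*cos(pi/95))) = 95*cos(pi/95)/(cos(pi/95) + 1).
≈ 47.487011311 (to 9 d.p.).
Sandwich: α(G)=47 ≤ ϑ(G)=95*cos(pi/95)/(cos(pi/95) + 1) ≤ χ(Ḡ)=48 (both strict).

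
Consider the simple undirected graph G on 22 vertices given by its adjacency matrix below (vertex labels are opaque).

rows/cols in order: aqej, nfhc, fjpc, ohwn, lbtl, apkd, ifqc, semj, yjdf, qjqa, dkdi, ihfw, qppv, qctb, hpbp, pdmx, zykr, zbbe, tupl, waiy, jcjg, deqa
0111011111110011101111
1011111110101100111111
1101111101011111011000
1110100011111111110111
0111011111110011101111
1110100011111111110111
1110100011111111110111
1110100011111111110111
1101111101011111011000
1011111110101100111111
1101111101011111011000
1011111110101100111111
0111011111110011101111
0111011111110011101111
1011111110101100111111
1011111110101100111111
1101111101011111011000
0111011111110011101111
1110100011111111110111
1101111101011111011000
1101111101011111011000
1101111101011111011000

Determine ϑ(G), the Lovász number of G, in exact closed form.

7

Vertex semj has 17 neighbors: aqej, nfhc, fjpc, lbtl, yjdf, qjqa, dkdi, ihfw, qppv, qctb, hpbp, pdmx, zykr, zbbe, waiy, jcjg, deqa.
deg(dkdi) = 15; N(dkdi) = {aqej, nfhc, ohwn, lbtl, apkd, ifqc, semj, qjqa, ihfw, qppv, qctb, hpbp, pdmx, zbbe, tupl}.
deg(fjpc) = 15; N(fjpc) = {aqej, nfhc, ohwn, lbtl, apkd, ifqc, semj, qjqa, ihfw, qppv, qctb, hpbp, pdmx, zbbe, tupl}.
N(ifqc) = {aqej, nfhc, fjpc, lbtl, yjdf, qjqa, dkdi, ihfw, qppv, qctb, hpbp, pdmx, zykr, zbbe, waiy, jcjg, deqa}, |N(ifqc)| = 17.
G = K_{7,5,5,5}: α = 7 = χ(Ḡ), so ϑ = 7.
ϑ(G) ≈ 7.0000000.
α=7, χ(Ḡ)=7; ϑ=7 lies between (collapsed).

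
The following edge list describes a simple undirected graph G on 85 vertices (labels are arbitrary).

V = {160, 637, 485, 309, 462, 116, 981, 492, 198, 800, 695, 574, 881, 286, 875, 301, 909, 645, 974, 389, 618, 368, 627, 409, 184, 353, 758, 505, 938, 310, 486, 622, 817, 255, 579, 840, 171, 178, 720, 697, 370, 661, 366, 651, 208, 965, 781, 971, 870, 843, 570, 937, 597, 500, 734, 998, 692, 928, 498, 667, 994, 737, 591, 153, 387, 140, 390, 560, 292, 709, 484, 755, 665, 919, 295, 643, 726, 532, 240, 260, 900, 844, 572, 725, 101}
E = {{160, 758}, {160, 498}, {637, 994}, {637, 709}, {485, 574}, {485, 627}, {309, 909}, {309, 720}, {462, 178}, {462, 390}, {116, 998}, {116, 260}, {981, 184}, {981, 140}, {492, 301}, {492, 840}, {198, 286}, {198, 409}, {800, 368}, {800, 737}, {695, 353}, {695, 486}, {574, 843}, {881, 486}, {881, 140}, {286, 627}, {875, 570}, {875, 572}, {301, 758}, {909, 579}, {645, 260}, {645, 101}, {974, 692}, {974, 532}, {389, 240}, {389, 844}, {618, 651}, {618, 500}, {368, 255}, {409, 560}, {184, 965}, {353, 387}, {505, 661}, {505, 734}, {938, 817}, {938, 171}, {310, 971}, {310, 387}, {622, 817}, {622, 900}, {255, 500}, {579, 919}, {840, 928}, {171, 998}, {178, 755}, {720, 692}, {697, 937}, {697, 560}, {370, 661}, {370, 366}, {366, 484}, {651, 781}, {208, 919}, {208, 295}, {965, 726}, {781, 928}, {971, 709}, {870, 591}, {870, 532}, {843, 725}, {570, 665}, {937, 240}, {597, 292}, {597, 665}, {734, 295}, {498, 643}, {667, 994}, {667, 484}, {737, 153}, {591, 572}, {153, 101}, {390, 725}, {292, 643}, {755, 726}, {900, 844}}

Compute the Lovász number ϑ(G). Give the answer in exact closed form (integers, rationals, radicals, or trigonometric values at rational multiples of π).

N(153) = {737, 101}, |N(153)| = 2.
Vertex 486 has 2 neighbors: 695, 881.
N(572) = {875, 591}, |N(572)| = 2.
Vertex 974 has 2 neighbors: 692, 532.
2-regular, N=85; a single 85-cycle (edge-transitive).
spec(A) ≈ [2.0, 1.995, 1.978, 1.951, 1.913, 1.865, 1.806, 1.738, 1.66, 1.573, 1.478, 1.374, 1.263, 1.145, 1.021, 0.891, 0.757, 0.618, 0.476, 0.331, 0.185, 0.037, -0.111, -0.258, -0.404, -0.547, -0.688, -0.825, -0.957, -1.084, -1.205, -1.32, -1.427, -1.527, -1.618, -1.7, -1.774, -1.837, -1.89, -1.933, -1.966, -1.988, -1.999] (distinct, 3 d.p.).
Lovász (edge-transitive): ϑ = −85·(-2*cos(pi/85))/((2)−(-2*cos(pi/85))) = 85*cos(pi/85)/(cos(pi/85) + 1).
ϑ(G) ≈ 42.485482571.
Check 42 ≤ 85*cos(pi/85)/(cos(pi/85) + 1) ≤ 43: both strict.

85*cos(pi/85)/(cos(pi/85) + 1)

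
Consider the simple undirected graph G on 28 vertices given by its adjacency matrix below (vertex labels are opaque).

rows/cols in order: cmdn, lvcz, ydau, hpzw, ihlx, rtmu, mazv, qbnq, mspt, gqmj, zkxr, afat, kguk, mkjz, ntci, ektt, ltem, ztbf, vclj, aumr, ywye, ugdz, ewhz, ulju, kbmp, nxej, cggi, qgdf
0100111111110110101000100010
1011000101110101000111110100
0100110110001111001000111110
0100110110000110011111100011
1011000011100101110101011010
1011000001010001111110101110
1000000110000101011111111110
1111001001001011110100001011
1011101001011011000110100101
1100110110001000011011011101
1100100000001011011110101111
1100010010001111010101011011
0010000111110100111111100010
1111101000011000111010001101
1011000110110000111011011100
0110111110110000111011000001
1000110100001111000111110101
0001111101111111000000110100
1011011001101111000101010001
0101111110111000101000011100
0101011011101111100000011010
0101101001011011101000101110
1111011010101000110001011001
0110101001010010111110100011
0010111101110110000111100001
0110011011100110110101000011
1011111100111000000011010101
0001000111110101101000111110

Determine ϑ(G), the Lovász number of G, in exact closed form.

7

Vertex kguk has 15 neighbors: ydau, qbnq, mspt, gqmj, zkxr, afat, mkjz, ltem, ztbf, vclj, aumr, ywye, ugdz, ewhz, cggi.
Vertex ewhz has 15 neighbors: cmdn, lvcz, ydau, hpzw, rtmu, mazv, mspt, zkxr, kguk, ltem, ztbf, ugdz, ulju, kbmp, qgdf.
Vertex gqmj has 15 neighbors: cmdn, lvcz, ihlx, rtmu, qbnq, mspt, kguk, ztbf, vclj, ywye, ugdz, ulju, kbmp, nxej, qgdf.
deg(hpzw) = 15; N(hpzw) = {lvcz, ihlx, rtmu, qbnq, mspt, mkjz, ntci, ztbf, vclj, aumr, ywye, ugdz, ewhz, cggi, qgdf}.
G on 28 vertices is 15-regular; Kneser K(8,2) on C(8,2)=28 vertices.
Distinct eigenvalues (to 4 d.p.): [15.0, 1.0, -5.0].
With N=28: ϑ(G) = 28·(-1*(-5))/(15−(-5)) = 7.
ϑ(G) ≈ 7.0000.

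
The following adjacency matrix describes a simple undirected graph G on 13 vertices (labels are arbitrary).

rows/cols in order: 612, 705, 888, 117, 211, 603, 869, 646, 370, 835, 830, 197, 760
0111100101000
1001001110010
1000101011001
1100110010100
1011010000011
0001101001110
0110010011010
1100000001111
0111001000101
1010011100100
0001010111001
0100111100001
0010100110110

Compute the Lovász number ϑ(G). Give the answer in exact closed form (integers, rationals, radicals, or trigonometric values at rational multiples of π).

sqrt(13)

deg(603) = 6; N(603) = {117, 211, 869, 835, 830, 197}.
deg(211) = 6; N(211) = {612, 888, 117, 603, 197, 760}.
Vertex 197 has 6 neighbors: 705, 211, 603, 869, 646, 760.
Vertex 612 has 6 neighbors: 705, 888, 117, 211, 646, 835.
6-regular, N=13; strongly regular (13,6,2,3).
Distinct eigenvalues (to 4 d.p.): [6.0, 1.3028, -2.3028].
Lovász (edge-transitive): ϑ = −13·(-sqrt(13)/2 - 1/2)/((6)−(-sqrt(13)/2 - 1/2)) = sqrt(13).
= 3.6056… (decimal).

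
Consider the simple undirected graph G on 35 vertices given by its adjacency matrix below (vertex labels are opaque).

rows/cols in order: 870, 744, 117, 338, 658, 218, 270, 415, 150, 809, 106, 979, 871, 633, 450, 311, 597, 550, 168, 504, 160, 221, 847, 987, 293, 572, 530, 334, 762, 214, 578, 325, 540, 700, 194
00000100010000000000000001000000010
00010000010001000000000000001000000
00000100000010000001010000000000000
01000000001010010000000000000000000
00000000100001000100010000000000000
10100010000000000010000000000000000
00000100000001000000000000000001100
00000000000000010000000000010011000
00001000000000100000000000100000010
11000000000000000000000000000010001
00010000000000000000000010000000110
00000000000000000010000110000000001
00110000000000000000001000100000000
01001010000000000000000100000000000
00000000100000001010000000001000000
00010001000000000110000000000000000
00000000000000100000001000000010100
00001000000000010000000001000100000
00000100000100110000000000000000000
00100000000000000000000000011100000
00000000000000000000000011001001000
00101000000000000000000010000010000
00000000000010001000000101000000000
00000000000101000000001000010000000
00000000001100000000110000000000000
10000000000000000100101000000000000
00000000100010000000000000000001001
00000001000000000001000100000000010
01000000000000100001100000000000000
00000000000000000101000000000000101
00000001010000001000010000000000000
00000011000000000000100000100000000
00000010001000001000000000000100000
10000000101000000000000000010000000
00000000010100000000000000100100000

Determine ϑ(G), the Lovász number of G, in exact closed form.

15

N(762) = {744, 450, 504, 160}, |N(762)| = 4.
N(550) = {658, 311, 572, 214}, |N(550)| = 4.
deg(504) = 4; N(504) = {117, 334, 762, 214}.
N(870) = {218, 809, 572, 700}, |N(870)| = 4.
4-regular, N=35; Kneser-type, 3-subsets of [7].
A has 4 distinct eigenvalues ≈ [4.0, 2.0, -1.0, -3.0].
ϑ = −N·λ_min/(λ_max−λ_min) = −35·(-3)/(4−(-3)) = 15.
ϑ(G) ≈ 15.00000.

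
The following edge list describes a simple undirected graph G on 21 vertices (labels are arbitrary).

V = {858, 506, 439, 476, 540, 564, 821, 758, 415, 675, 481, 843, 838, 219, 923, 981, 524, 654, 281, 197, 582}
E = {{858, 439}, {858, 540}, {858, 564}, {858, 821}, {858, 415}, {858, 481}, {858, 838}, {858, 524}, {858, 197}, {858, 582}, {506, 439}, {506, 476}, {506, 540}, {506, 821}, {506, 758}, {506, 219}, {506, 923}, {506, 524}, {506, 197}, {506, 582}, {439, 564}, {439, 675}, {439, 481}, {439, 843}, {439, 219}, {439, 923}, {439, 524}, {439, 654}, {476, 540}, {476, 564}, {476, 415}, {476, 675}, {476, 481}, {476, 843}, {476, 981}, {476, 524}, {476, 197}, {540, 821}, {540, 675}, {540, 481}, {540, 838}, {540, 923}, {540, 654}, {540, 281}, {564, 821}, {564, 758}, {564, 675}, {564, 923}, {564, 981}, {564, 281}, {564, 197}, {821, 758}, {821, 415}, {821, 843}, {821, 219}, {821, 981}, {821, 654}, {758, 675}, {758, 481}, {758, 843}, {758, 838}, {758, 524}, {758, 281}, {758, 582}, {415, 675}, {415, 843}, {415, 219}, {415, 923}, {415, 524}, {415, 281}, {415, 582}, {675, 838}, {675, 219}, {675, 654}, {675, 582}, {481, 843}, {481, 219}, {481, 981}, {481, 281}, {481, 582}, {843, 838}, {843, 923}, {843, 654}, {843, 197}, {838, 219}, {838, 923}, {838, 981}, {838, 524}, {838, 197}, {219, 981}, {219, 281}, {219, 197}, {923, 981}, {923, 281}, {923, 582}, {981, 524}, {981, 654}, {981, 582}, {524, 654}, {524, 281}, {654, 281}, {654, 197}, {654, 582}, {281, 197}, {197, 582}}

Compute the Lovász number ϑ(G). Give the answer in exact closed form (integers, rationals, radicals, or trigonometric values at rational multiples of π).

6

N(675) = {439, 476, 540, 564, 758, 415, 838, 219, 654, 582}, |N(675)| = 10.
Vertex 838 has 10 neighbors: 858, 540, 758, 675, 843, 219, 923, 981, 524, 197.
deg(439) = 10; N(439) = {858, 506, 564, 675, 481, 843, 219, 923, 524, 654}.
deg(654) = 10; N(654) = {439, 540, 821, 675, 843, 981, 524, 281, 197, 582}.
G on 21 vertices is 10-regular; Kneser-type, 2-subsets of [7].
spec(A) ≈ [10.0, 1.0, -4.0] (distinct, 5 d.p.).
λ_max=10, λ_min=-4; ϑ = −21·λ_min/(λ_max−λ_min) = 6.
ϑ(G) ≈ 6.000000.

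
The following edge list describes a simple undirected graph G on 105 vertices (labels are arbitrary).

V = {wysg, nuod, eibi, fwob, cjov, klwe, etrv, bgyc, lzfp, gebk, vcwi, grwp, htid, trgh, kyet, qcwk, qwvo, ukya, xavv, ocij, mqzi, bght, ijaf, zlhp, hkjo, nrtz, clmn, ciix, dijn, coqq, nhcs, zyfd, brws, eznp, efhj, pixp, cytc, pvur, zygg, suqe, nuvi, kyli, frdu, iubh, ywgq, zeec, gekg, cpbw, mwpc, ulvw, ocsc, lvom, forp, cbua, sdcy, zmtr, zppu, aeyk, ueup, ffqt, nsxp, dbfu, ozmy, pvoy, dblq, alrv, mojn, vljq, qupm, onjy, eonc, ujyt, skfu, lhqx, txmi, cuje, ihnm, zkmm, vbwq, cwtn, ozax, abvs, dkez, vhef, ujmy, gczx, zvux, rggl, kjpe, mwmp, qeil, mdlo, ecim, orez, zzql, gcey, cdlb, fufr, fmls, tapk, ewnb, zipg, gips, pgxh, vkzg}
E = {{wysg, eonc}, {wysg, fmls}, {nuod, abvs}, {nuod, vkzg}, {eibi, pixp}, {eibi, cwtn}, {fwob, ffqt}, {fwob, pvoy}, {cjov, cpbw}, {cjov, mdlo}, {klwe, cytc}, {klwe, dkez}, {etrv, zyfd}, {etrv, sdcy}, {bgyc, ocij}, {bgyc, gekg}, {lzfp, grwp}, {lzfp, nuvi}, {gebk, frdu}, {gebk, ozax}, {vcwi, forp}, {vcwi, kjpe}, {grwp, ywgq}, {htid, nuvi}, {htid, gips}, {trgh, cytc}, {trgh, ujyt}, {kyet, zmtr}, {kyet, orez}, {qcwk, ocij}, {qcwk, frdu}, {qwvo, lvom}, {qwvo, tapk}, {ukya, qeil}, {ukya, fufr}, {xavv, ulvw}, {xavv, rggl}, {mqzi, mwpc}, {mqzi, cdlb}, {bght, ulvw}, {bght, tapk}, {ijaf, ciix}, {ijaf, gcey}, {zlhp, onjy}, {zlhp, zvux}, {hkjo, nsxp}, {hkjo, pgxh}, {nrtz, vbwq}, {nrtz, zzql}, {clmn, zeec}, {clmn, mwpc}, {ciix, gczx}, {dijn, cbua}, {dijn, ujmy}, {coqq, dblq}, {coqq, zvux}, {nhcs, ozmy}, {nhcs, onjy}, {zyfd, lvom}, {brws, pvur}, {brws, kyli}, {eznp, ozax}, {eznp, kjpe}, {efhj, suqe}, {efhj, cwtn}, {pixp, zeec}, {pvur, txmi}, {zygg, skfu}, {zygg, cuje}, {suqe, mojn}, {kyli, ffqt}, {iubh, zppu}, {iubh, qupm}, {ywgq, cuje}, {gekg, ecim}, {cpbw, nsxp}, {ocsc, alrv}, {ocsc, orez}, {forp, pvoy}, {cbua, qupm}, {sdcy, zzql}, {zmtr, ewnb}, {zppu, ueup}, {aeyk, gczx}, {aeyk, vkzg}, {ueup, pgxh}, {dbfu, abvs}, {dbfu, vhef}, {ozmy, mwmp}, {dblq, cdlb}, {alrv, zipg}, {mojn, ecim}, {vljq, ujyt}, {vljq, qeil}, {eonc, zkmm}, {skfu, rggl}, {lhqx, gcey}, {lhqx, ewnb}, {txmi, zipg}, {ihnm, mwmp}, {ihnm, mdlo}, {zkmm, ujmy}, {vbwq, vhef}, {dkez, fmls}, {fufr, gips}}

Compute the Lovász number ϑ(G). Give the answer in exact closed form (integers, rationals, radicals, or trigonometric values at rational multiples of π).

105*cos(pi/105)/(cos(pi/105) + 1)

N(frdu) = {gebk, qcwk}, |N(frdu)| = 2.
N(fmls) = {wysg, dkez}, |N(fmls)| = 2.
deg(mwpc) = 2; N(mwpc) = {mqzi, clmn}.
Vertex ecim has 2 neighbors: gekg, mojn.
Regular of degree 2 on 105 vertices: connected 2-regular on 105 ⇒ C_{105}.
A has 53 distinct eigenvalues ≈ [2.0, 1.99642, 1.985694, 1.967859, 1.94298, 1.911146, 1.87247, 1.827091, 1.775172, 1.716898, 1.652478, 1.582142, 1.506143, 1.424752, 1.338261, 1.24698, 1.151234, 1.051368, 0.947737, 0.840714, 0.730682, 0.618034, 0.503174, 0.386512, 0.268467, 0.14946, 0.029919, -0.08973, -0.209057, -0.327636, -0.445042, -0.560855, -0.67466, -0.78605, -0.894626, -1.0, -1.101794, -1.199644, -1.293199, -1.382125, -1.466104, -1.544834, -1.618034, -1.685442, -1.746816, -1.801938, -1.850609, -1.892655, -1.927926, -1.956295, -1.977662, -1.991949, -1.999105].
Lovász (edge-transitive): ϑ = −105·(-2*cos(pi/105))/((2)−(-2*cos(pi/105))) = 105*cos(pi/105)/(cos(pi/105) + 1).
ϑ(G) ≈ 52.488248718.
Sandwich: α(G)=52 ≤ ϑ(G)=105*cos(pi/105)/(cos(pi/105) + 1) ≤ χ(Ḡ)=53 (both strict).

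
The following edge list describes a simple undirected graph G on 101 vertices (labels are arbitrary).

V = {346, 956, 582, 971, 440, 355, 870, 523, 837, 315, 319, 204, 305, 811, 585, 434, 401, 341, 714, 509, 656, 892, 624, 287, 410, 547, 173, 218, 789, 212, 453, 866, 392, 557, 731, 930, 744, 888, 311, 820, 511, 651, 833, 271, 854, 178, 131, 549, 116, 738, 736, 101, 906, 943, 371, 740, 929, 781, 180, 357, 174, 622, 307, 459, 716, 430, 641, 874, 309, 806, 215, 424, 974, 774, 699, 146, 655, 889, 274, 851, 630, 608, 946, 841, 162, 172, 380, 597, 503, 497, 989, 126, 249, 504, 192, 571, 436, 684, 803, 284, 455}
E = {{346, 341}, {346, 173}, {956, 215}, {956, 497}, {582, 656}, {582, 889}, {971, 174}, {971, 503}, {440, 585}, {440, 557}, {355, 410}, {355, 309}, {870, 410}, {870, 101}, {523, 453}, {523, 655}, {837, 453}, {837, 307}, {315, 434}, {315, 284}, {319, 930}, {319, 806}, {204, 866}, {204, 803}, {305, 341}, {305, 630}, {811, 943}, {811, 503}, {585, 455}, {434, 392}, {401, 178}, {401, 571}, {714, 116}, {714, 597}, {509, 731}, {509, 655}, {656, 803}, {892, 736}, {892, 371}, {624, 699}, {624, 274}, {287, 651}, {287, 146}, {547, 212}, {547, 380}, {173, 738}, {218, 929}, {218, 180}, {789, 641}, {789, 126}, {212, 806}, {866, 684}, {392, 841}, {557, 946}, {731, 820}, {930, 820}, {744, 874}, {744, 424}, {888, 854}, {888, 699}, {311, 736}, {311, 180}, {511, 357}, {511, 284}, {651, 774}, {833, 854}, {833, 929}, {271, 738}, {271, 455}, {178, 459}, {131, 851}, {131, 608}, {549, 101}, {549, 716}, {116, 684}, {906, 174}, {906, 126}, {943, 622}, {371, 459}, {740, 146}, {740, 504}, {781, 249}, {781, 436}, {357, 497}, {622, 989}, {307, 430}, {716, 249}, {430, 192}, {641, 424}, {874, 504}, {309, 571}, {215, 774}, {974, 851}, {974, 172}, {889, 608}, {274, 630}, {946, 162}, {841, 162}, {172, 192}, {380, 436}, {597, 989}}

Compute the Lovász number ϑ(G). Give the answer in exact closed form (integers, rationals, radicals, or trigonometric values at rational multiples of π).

N(307) = {837, 430}, |N(307)| = 2.
deg(943) = 2; N(943) = {811, 622}.
deg(315) = 2; N(315) = {434, 284}.
N(889) = {582, 608}, |N(889)| = 2.
deg(v) = 2 for all v (|V|=101); a single 101-cycle (edge-transitive).
spec(A) ≈ [2.0, 1.99613, 1.98454, 1.96527, 1.9384, 1.90403, 1.86229, 1.81335, 1.75739, 1.69463, 1.62532, 1.54971, 1.46812, 1.38084, 1.28822, 1.19062, 1.08841, 0.98199, 0.87177, 0.75818, 0.64165, 0.52264, 0.40161, 0.27903, 0.15537, 0.0311, -0.09328, -0.2173, -0.34049, -0.46235, -0.58243, -0.70025, -0.81537, -0.92733, -1.0357, -1.14006, -1.24002, -1.33518, -1.42517, -1.50965, -1.58828, -1.66078, -1.72684, -1.78623, -1.83871, -1.88407, -1.92214, -1.95278, -1.97586, -1.9913, -1.99903] (distinct, 5 d.p.).
ϑ = −N·λ_min/(λ_max−λ_min) = −101·(-2*cos(pi/101))/(2−(-2*cos(pi/101))) = 101*cos(pi/101)/(cos(pi/101) + 1).
Numerically 50.48778317.
α=50, χ(Ḡ)=51; ϑ=101*cos(pi/101)/(cos(pi/101) + 1) lies between (both strict).

101*cos(pi/101)/(cos(pi/101) + 1)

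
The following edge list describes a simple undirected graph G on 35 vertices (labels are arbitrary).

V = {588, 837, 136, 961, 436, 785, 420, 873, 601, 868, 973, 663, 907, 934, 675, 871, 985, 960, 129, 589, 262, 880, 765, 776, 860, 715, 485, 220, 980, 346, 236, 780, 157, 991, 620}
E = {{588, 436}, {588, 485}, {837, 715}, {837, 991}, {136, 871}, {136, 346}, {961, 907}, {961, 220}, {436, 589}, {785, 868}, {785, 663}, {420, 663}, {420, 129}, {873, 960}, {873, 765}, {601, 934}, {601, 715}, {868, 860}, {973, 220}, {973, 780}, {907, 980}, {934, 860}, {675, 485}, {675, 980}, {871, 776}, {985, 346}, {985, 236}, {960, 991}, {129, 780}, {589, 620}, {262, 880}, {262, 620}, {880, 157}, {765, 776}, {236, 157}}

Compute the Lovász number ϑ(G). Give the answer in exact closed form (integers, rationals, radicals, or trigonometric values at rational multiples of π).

35*cos(pi/35)/(cos(pi/35) + 1)

deg(973) = 2; N(973) = {220, 780}.
deg(780) = 2; N(780) = {973, 129}.
N(236) = {985, 157}, |N(236)| = 2.
N(129) = {420, 780}, |N(129)| = 2.
Every vertex has degree 2 (N=35); the odd cycle C_{35}.
Distinct eigenvalues (to 5 d.p.): [2.0, 1.96786, 1.87247, 1.7169, 1.50614, 1.24698, 0.94774, 0.61803, 0.26847, -0.08973, -0.44504, -0.78605, -1.10179, -1.38213, -1.61803, -1.80194, -1.92793, -1.99195].
ϑ = −N·λ_min/(λ_max−λ_min) = −35·(-2*cos(pi/35))/(2−(-2*cos(pi/35))) = 35*cos(pi/35)/(cos(pi/35) + 1).
≈ 17.46470403 (to 8 d.p.).
α=17, χ(Ḡ)=18; ϑ=35*cos(pi/35)/(cos(pi/35) + 1) lies between (both strict).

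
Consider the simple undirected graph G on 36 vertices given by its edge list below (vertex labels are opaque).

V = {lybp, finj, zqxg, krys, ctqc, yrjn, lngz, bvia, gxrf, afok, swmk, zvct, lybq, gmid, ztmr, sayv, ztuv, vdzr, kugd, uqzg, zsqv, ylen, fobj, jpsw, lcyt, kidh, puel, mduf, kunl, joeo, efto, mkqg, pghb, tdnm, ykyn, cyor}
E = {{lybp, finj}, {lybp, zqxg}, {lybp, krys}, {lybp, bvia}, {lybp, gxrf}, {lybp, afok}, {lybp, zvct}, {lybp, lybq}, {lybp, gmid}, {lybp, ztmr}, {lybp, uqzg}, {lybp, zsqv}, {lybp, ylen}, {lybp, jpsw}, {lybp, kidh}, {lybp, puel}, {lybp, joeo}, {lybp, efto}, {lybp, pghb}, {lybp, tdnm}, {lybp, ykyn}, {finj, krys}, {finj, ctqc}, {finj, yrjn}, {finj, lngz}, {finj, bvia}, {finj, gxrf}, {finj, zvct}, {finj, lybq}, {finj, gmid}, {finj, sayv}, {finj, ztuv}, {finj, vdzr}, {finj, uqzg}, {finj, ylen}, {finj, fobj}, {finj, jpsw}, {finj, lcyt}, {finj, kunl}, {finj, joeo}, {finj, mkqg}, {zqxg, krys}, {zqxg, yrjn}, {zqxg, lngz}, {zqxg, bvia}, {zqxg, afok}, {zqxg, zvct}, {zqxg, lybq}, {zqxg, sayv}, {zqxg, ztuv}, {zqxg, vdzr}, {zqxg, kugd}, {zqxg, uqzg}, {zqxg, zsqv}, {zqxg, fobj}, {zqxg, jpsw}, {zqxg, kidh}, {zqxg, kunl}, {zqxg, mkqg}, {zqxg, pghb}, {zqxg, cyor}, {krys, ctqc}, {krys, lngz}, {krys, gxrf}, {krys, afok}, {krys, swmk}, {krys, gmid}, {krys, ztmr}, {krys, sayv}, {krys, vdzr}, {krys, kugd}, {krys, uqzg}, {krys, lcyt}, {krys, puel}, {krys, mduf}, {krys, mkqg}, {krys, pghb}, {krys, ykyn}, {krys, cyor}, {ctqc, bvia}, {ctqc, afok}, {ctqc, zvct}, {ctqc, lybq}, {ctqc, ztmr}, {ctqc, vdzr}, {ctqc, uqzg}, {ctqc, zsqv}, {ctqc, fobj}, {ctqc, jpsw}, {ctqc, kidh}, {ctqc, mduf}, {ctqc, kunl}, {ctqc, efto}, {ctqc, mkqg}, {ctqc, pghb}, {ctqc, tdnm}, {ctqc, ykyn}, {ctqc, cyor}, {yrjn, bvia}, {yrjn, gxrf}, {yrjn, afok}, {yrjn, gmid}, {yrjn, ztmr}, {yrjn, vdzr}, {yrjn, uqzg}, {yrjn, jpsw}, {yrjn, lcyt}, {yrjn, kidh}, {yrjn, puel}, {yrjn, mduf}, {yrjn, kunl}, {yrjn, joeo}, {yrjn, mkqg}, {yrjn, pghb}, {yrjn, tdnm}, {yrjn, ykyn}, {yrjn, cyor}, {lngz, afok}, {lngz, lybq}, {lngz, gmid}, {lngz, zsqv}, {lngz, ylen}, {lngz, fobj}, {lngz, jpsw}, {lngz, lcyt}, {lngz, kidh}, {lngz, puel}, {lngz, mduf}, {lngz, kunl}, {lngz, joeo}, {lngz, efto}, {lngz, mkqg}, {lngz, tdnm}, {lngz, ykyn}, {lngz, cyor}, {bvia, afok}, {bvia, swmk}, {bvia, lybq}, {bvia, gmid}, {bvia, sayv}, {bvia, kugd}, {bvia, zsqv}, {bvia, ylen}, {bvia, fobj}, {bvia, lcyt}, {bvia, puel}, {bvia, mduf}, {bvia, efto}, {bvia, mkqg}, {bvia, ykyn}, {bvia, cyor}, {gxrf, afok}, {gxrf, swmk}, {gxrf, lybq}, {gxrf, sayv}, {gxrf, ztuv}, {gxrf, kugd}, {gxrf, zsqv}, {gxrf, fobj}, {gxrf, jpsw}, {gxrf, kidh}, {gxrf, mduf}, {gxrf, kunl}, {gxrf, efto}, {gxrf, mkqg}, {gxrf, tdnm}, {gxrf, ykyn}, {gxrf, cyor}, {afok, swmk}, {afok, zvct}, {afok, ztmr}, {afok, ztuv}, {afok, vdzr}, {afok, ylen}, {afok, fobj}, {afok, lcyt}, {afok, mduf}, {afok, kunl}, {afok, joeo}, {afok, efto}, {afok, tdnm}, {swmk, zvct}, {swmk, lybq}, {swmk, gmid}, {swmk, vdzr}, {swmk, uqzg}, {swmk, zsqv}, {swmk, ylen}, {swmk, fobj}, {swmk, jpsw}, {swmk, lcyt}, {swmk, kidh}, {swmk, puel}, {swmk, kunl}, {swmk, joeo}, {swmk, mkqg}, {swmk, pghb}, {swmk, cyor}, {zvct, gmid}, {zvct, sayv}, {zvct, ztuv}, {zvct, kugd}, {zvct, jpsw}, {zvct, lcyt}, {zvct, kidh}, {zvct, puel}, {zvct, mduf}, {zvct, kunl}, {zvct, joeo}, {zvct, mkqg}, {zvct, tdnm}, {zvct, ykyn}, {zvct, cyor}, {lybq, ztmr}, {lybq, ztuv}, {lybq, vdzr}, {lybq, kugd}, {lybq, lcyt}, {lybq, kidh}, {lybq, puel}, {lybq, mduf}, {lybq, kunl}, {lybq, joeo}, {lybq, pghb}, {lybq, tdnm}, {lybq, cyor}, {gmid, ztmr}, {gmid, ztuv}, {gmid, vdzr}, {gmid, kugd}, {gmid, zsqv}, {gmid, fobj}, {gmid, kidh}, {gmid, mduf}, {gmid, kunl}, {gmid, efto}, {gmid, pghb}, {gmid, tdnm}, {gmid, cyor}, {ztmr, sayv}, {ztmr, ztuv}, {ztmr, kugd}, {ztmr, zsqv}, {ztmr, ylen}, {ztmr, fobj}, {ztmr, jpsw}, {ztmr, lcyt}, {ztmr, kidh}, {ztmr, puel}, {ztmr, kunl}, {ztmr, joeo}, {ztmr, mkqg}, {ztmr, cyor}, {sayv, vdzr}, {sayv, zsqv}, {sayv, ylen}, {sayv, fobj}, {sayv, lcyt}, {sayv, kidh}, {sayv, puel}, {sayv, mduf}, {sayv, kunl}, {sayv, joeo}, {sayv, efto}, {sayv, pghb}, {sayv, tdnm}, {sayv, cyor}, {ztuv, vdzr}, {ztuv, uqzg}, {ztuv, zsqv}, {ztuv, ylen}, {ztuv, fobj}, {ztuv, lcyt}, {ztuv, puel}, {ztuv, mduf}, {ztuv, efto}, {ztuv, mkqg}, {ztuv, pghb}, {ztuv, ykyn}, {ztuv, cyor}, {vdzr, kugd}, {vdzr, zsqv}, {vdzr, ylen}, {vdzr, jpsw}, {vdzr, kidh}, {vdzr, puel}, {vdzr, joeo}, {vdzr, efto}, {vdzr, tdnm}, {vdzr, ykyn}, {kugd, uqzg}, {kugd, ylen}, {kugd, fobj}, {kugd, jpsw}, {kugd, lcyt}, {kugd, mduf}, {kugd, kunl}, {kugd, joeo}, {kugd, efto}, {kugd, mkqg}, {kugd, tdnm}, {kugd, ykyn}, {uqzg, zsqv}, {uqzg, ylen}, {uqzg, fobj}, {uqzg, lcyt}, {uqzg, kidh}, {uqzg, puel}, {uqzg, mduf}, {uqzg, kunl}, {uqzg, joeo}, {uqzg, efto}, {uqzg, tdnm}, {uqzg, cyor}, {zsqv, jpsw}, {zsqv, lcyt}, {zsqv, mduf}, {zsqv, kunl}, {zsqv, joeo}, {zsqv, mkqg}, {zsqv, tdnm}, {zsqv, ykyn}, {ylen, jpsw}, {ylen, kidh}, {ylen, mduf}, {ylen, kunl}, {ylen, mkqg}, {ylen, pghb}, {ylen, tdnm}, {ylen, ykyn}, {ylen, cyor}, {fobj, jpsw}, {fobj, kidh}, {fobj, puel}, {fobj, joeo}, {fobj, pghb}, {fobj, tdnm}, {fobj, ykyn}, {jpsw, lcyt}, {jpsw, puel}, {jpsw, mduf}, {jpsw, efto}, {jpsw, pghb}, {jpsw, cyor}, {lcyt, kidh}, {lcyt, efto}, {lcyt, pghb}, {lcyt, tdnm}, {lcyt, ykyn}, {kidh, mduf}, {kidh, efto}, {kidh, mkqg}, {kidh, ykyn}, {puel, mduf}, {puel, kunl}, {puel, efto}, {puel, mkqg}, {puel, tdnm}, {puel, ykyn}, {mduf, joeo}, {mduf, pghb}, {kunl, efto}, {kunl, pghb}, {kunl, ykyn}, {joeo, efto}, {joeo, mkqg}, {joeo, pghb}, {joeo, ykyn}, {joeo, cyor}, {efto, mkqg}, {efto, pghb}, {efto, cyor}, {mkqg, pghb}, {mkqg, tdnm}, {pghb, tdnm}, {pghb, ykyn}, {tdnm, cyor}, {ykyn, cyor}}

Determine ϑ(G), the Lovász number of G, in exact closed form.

8

deg(vdzr) = 21; N(vdzr) = {finj, zqxg, krys, ctqc, yrjn, afok, swmk, lybq, gmid, sayv, ztuv, kugd, zsqv, ylen, jpsw, kidh, puel, joeo, efto, tdnm, ykyn}.
N(zqxg) = {lybp, krys, yrjn, lngz, bvia, afok, zvct, lybq, sayv, ztuv, vdzr, kugd, uqzg, zsqv, fobj, jpsw, kidh, kunl, mkqg, pghb, cyor}, |N(zqxg)| = 21.
N(lybq) = {lybp, finj, zqxg, ctqc, lngz, bvia, gxrf, swmk, ztmr, ztuv, vdzr, kugd, lcyt, kidh, puel, mduf, kunl, joeo, pghb, tdnm, cyor}, |N(lybq)| = 21.
deg(zsqv) = 21; N(zsqv) = {lybp, zqxg, ctqc, lngz, bvia, gxrf, swmk, gmid, ztmr, sayv, ztuv, vdzr, uqzg, jpsw, lcyt, mduf, kunl, joeo, mkqg, tdnm, ykyn}.
deg(v) = 21 for all v (|V|=36); Kneser-type, 2-subsets of [9].
The 3 distinct eigenvalues: [21.0, 1.0, -6.0].
ϑ = −N·λ_min/(λ_max−λ_min) = −36·(-6)/(21−(-6)) = 8.
= 8.0000… (decimal).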